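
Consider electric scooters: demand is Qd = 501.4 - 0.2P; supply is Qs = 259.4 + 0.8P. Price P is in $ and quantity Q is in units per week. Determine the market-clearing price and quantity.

At equilibrium Qd = Qs, so 501.4 - 0.2P = 259.4 + 0.8P; collecting terms, 242 = P and P* = 242.
Plugging P* into demand: Q* = 501.4 - 0.2(242) = 453.

P* = 242, Q* = 453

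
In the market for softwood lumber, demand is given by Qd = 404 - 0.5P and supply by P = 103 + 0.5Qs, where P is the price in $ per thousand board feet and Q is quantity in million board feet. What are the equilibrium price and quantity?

In direct form, Qs = -206 + 2P.
Set Qd = Qs: 404 - 0.5P = -206 + 2P, so 610 = 2.5P and P* = 244.
Plugging P* into demand: Q* = 404 - 0.5(244) = 282.

P* = 244, Q* = 282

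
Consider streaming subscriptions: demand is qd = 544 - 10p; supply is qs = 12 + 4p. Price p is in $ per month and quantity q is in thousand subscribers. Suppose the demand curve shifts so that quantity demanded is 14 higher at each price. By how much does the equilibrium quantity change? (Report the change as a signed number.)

The market clears where 544 - 10p = 12 + 4p. Rearranging, 14p = 532, hence p* = 38.
Substitute back: q* = 544 - 10(38) = 164.
After the shift, demand is qd = 558 - 10p.
Re-solving, 14p = 546 gives p = 39 and q = 168.
Δq = 168 - 164 = 4.

Δq = 4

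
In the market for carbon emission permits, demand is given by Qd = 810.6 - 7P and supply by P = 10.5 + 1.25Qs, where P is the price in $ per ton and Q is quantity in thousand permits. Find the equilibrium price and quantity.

P* = 105, Q* = 75.6

Rewriting in direct form: Qs = -8.4 + 0.8P.
Set Qd = Qs: 810.6 - 7P = -8.4 + 0.8P, so 819 = 7.8P and P* = 105.
Plugging P* into demand: Q* = 810.6 - 7(105) = 75.6.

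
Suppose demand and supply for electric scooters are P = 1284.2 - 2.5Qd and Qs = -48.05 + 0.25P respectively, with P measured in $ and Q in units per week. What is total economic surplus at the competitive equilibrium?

In direct form, Qd = 513.68 - 0.4P.
Set Qd = Qs: 513.68 - 0.4P = -48.05 + 0.25P, so 561.73 = 0.65P and P* = 864.2.
Plugging P* into demand: Q* = 513.68 - 0.4(864.2) = 168.
Demand choke price = 1284.2; supply choke price = 192.2. CS = ½(1284.2 - 864.2)(168) = 35280; PS = ½(864.2 - 192.2)(168) = 56448. Total surplus = 91728.

Total surplus = 91728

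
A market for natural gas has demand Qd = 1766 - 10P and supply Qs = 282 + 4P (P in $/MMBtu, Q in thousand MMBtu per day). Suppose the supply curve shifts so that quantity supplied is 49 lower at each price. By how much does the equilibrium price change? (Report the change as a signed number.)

Set Qd = Qs: 1766 - 10P = 282 + 4P, so 1484 = 14P and P* = 106.
Plugging P* into demand: Q* = 1766 - 10(106) = 706.
After the shift, supply is Qs = 233 + 4P.
New equilibrium: 1533 = 14P, so P = 109.5 and Q = 671.
ΔP = 109.5 - 106 = 3.5.

ΔP = 3.5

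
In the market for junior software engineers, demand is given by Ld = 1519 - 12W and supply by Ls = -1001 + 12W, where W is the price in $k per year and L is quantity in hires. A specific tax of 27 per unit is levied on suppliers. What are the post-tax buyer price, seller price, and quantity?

W_b = 118.5, W_s = 91.5, L = 97

The tax drives a wedge W_b - W_s = 27. Substituting W_s = W_b - 27 into supply: Ls = -1325 + 12W_b.
Set Ld = Ls: 1519 - 12W_b = -1325 + 12W_b, so 2844 = 24W_b and W_b = 118.5.
Then W_s = 118.5 - 27 = 91.5 and L = 1519 - 12(118.5) = 97.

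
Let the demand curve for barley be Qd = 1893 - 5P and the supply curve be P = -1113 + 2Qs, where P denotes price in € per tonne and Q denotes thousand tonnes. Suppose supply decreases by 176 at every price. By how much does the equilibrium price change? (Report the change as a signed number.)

ΔP = 32

Solving each curve for Q: Qs = 556.5 + 0.5P.
Set Qd = Qs: 1893 - 5P = 556.5 + 0.5P, so 1336.5 = 5.5P and P* = 243.
Then Q* = 1893 - 5(243) = 678.
After the shift, supply is Qs = 380.5 + 0.5P.
Re-solving, 5.5P = 1512.5 gives P = 275 and Q = 518.
ΔP = 275 - 243 = 32.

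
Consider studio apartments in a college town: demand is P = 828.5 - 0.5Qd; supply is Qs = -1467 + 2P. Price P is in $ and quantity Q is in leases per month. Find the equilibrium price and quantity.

P* = 781, Q* = 95

In direct form, Qd = 1657 - 2P.
At equilibrium Qd = Qs, so 1657 - 2P = -1467 + 2P; collecting terms, 3124 = 4P and P* = 781.
Then Q* = 1657 - 2(781) = 95.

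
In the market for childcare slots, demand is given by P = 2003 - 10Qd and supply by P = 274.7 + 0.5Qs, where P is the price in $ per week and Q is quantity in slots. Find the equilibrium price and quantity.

P* = 357, Q* = 164.6

Solving each curve for Q: Qd = 200.3 - 0.1P and Qs = -549.4 + 2P.
Equating demand and supply, 200.3 - 0.1P = -549.4 + 2P gives 2.1P = 749.7, so P* = 357.
Plugging P* into demand: Q* = 200.3 - 0.1(357) = 164.6.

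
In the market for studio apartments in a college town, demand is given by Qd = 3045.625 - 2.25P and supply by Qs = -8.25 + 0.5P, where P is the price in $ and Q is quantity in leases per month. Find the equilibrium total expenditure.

Equating demand and supply, 3045.625 - 2.25P = -8.25 + 0.5P gives 2.75P = 3053.875, so P* = 1110.5.
Then Q* = 3045.625 - 2.25(1110.5) = 547.
Total expenditure = P* × Q* = 1110.5 × 547 = 607443.5.

Total expenditure = 607443.5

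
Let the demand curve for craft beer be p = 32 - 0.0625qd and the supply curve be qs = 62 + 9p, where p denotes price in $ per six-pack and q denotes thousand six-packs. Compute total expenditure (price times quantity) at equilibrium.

Solving each curve for q: qd = 512 - 16p.
Equating demand and supply, 512 - 16p = 62 + 9p gives 25p = 450, so p* = 18.
Plugging p* into demand: q* = 512 - 16(18) = 224.
Total expenditure = p* × q* = 18 × 224 = 4032.

Total expenditure = 4032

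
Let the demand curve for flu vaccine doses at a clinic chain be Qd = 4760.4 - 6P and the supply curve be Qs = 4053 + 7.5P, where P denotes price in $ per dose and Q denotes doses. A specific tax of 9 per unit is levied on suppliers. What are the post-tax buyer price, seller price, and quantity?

Suppliers keep P_s = P_b - 9 per unit, so supply in terms of the buyer price is Qs = 3985.5 + 7.5P_b.
Market clearing requires 4760.4 - 6P_b = 3985.5 + 7.5P_b; hence 774.9 = 13.5P_b and P_b = 57.4.
So P_s = 48.4 and the quantity traded is Q = 4760.4 - 6(57.4) = 4416.

P_b = 57.4, P_s = 48.4, Q = 4416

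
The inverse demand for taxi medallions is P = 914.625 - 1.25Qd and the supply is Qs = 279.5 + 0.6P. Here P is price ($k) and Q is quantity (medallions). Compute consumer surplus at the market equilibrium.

Solving each curve for Q: Qd = 731.7 - 0.8P.
Set Qd = Qs: 731.7 - 0.8P = 279.5 + 0.6P, so 452.2 = 1.4P and P* = 323.
From the demand curve, Q* = 731.7 - 0.8(323) = 473.3.
Demand choke price (Qd = 0): P = 731.7/0.8 = 914.625. Consumer surplus = ½ × (914.625 - 323) × 473.3 = 140008.05625.

Consumer surplus = 140008.05625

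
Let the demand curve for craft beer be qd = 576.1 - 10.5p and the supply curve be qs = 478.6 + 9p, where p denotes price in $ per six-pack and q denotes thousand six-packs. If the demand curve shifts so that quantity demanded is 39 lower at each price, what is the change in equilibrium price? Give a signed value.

Δp = -2

Equating demand and supply, 576.1 - 10.5p = 478.6 + 9p gives 19.5p = 97.5, so p* = 5.
Plugging p* into demand: q* = 576.1 - 10.5(5) = 523.6.
After the shift, demand is qd = 537.1 - 10.5p.
New equilibrium: 58.5 = 19.5p, so p = 3 and q = 505.6.
Δp = 3 - 5 = -2.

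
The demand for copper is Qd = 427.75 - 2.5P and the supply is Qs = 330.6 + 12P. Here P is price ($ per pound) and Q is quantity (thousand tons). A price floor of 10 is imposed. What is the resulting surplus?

Surplus = 47.85

Evaluating both curves at the floor price 10 gives Qd = 402.75, Qs = 450.6.
Surplus = Qs - Qd = 450.6 - 402.75 = 47.85.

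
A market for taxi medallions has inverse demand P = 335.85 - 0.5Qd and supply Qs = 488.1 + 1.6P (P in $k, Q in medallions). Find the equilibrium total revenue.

Rewriting in direct form: Qd = 671.7 - 2P.
The market clears where 671.7 - 2P = 488.1 + 1.6P. Rearranging, 3.6P = 183.6, hence P* = 51.
Substitute back: Q* = 671.7 - 2(51) = 569.7.
Total revenue = P* × Q* = 51 × 569.7 = 29054.7.

Total revenue = 29054.7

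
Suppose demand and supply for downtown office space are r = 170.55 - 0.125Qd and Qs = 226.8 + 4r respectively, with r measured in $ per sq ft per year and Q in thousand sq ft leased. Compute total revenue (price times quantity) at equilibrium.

Rewriting in direct form: Qd = 1364.4 - 8r.
At equilibrium Qd = Qs, so 1364.4 - 8r = 226.8 + 4r; collecting terms, 1137.6 = 12r and r* = 94.8.
Plugging r* into demand: Q* = 1364.4 - 8(94.8) = 606.
Total revenue = r* × Q* = 94.8 × 606 = 57448.8.

Total revenue = 57448.8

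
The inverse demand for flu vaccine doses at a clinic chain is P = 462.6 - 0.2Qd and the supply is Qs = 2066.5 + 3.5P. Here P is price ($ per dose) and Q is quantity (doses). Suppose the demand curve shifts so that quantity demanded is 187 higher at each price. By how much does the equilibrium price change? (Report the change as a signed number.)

In direct form, Qd = 2313 - 5P.
The market clears where 2313 - 5P = 2066.5 + 3.5P. Rearranging, 8.5P = 246.5, hence P* = 29.
Then Q* = 2313 - 5(29) = 2168.
After the shift, demand is Qd = 2500 - 5P.
New equilibrium: 433.5 = 8.5P, so P = 51 and Q = 2245.
ΔP = 51 - 29 = 22.

ΔP = 22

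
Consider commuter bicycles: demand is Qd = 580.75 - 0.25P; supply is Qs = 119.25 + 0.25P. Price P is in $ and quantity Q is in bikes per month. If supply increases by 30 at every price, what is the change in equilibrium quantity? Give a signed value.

ΔQ = 15

At equilibrium Qd = Qs, so 580.75 - 0.25P = 119.25 + 0.25P; collecting terms, 461.5 = 0.5P and P* = 923.
Substitute back: Q* = 580.75 - 0.25(923) = 350.
After the shift, supply is Qs = 149.25 + 0.25P.
The new intersection has 431.5 = 0.5P, i.e. P = 863, Q = 365.
ΔQ = 365 - 350 = 15.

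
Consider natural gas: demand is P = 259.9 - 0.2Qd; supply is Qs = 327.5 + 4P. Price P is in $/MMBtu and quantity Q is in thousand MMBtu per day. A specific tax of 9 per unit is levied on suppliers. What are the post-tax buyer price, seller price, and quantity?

P_b = 112, P_s = 103, Q = 739.5

Solving each curve for Q: Qd = 1299.5 - 5P.
Suppliers keep P_s = P_b - 9 per unit, so supply in terms of the buyer price is Qs = 291.5 + 4P_b.
Set Qd = Qs: 1299.5 - 5P_b = 291.5 + 4P_b, so 1008 = 9P_b and P_b = 112.
So P_s = 103 and the quantity traded is Q = 1299.5 - 5(112) = 739.5.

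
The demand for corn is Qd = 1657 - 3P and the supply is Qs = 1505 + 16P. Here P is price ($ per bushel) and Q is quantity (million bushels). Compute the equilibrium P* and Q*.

Equating demand and supply, 1657 - 3P = 1505 + 16P gives 19P = 152, so P* = 8.
Substitute back: Q* = 1657 - 3(8) = 1633.

P* = 8, Q* = 1633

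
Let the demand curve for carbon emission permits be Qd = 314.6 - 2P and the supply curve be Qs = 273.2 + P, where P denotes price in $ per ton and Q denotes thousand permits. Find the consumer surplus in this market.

Set Qd = Qs: 314.6 - 2P = 273.2 + P, so 41.4 = 3P and P* = 13.8.
Substitute back: Q* = 314.6 - 2(13.8) = 287.
Demand choke price (Qd = 0): P = 314.6/2 = 157.3. Consumer surplus = ½ × (157.3 - 13.8) × 287 = 20592.25.

Consumer surplus = 20592.25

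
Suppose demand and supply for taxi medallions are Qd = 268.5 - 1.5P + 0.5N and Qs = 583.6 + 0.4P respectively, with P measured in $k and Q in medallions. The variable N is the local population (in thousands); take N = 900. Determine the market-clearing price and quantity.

With N = 900, demand is Qd = 718.5 - 1.5P.
Equating demand and supply, 718.5 - 1.5P = 583.6 + 0.4P gives 1.9P = 134.9, so P* = 71.
Substitute back: Q* = 718.5 - 1.5(71) = 612.

P* = 71, Q* = 612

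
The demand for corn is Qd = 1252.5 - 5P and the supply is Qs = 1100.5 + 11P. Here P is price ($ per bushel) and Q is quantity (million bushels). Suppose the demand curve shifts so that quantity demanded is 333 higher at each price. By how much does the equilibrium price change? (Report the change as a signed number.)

Equating demand and supply, 1252.5 - 5P = 1100.5 + 11P gives 16P = 152, so P* = 9.5.
From the demand curve, Q* = 1252.5 - 5(9.5) = 1205.
After the shift, demand is Qd = 1585.5 - 5P.
The new intersection has 485 = 16P, i.e. P = 30.3125, Q = 1433.9375.
ΔP = 30.3125 - 9.5 = 20.8125.

ΔP = 20.8125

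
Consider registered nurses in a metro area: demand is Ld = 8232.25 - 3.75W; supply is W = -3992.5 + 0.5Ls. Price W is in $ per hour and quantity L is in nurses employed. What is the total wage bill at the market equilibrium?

The total wage bill = 347053

Inverting to quantity form: Ls = 7985 + 2W.
Set Ld = Ls: 8232.25 - 3.75W = 7985 + 2W, so 247.25 = 5.75W and W* = 43.
Then L* = 8232.25 - 3.75(43) = 8071.
The total wage bill = W* × L* = 43 × 8071 = 347053.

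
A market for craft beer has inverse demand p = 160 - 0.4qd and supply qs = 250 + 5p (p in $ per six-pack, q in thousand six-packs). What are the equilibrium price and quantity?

Inverting to quantity form: qd = 400 - 2.5p.
The market clears where 400 - 2.5p = 250 + 5p. Rearranging, 7.5p = 150, hence p* = 20.
Substitute back: q* = 400 - 2.5(20) = 350.

p* = 20, q* = 350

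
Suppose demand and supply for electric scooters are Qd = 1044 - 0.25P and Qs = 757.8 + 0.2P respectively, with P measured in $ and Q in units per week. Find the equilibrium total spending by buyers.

At equilibrium Qd = Qs, so 1044 - 0.25P = 757.8 + 0.2P; collecting terms, 286.2 = 0.45P and P* = 636.
Then Q* = 1044 - 0.25(636) = 885.
Total spending by buyers = P* × Q* = 636 × 885 = 562860.

Total spending by buyers = 562860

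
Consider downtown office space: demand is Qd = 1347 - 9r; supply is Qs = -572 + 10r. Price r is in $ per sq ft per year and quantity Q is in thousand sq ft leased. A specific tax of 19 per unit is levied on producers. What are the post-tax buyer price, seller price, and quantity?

r_b = 111, r_s = 92, Q = 348

Producers keep r_s = r_b - 19 per unit, so supply in terms of the buyer price is Qs = -762 + 10r_b.
Set Qd = Qs: 1347 - 9r_b = -762 + 10r_b, so 2109 = 19r_b and r_b = 111.
Then r_s = 111 - 19 = 92 and Q = 1347 - 9(111) = 348.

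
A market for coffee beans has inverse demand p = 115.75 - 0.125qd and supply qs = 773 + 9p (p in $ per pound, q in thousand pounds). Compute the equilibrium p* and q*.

Rewriting in direct form: qd = 926 - 8p.
Equating demand and supply, 926 - 8p = 773 + 9p gives 17p = 153, so p* = 9.
Then q* = 926 - 8(9) = 854.

p* = 9, q* = 854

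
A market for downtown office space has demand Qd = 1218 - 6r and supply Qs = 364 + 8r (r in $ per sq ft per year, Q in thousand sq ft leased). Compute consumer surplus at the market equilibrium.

Set Qd = Qs: 1218 - 6r = 364 + 8r, so 854 = 14r and r* = 61.
Then Q* = 1218 - 6(61) = 852.
Demand choke price (Qd = 0): r = 1218/6 = 203. Consumer surplus = ½ × (203 - 61) × 852 = 60492.

Consumer surplus = 60492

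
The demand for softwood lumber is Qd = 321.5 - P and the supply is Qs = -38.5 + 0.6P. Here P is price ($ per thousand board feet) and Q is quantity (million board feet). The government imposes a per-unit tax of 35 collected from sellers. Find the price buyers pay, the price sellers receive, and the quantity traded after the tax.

With a tax of 35 on sellers, they supply based on the net price P_s = P_b - 35, so Qs = -59.5 + 0.6P_b.
Equate demand and the shifted supply: 321.5 - P_b = -59.5 + 0.6P_b, giving 1.6P_b = 381, so P_b = 238.125.
Then P_s = 238.125 - 35 = 203.125 and Q = 321.5 - 238.125 = 83.375.

P_b = 238.125, P_s = 203.125, Q = 83.375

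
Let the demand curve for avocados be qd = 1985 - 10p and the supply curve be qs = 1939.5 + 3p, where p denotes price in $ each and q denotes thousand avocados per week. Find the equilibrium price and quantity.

p* = 3.5, q* = 1950

Set qd = qs: 1985 - 10p = 1939.5 + 3p, so 45.5 = 13p and p* = 3.5.
Plugging p* into demand: q* = 1985 - 10(3.5) = 1950.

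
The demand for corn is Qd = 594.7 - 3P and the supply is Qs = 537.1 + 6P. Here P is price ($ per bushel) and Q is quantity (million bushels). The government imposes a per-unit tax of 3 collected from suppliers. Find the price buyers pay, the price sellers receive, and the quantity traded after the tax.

P_b = 8.4, P_s = 5.4, Q = 569.5

With a tax of 3 on suppliers, they supply based on the net price P_s = P_b - 3, so Qs = 519.1 + 6P_b.
Equate demand and the shifted supply: 594.7 - 3P_b = 519.1 + 6P_b, giving 9P_b = 75.6, so P_b = 8.4.
Then P_s = 8.4 - 3 = 5.4 and Q = 594.7 - 3(8.4) = 569.5.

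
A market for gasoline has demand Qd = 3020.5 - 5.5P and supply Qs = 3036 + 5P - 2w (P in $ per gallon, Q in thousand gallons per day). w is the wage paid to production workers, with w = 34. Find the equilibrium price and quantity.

With w = 34, supply is Qs = 2968 + 5P.
At equilibrium Qd = Qs, so 3020.5 - 5.5P = 2968 + 5P; collecting terms, 52.5 = 10.5P and P* = 5.
Substitute back: Q* = 3020.5 - 5.5(5) = 2993.

P* = 5, Q* = 2993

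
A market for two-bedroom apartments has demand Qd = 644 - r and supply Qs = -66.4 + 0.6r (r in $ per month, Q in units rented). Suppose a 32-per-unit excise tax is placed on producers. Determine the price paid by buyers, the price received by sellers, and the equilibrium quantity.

Producers keep r_s = r_b - 32 per unit, so supply in terms of the buyer price is Qs = -85.6 + 0.6r_b.
Market clearing requires 644 - r_b = -85.6 + 0.6r_b; hence 729.6 = 1.6r_b and r_b = 456.
So r_s = 424 and the quantity traded is Q = 644 - 456 = 188.

r_b = 456, r_s = 424, Q = 188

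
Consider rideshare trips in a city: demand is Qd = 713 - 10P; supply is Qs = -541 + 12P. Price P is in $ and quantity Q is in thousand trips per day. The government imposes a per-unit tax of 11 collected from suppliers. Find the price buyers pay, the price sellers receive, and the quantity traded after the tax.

Suppliers keep P_s = P_b - 11 per unit, so supply in terms of the buyer price is Qs = -673 + 12P_b.
Market clearing requires 713 - 10P_b = -673 + 12P_b; hence 1386 = 22P_b and P_b = 63.
So P_s = 52 and the quantity traded is Q = 713 - 10(63) = 83.

P_b = 63, P_s = 52, Q = 83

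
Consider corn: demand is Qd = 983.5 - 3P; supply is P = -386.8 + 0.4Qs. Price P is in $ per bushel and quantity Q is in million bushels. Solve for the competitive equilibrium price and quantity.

Rewriting in direct form: Qs = 967 + 2.5P.
At equilibrium Qd = Qs, so 983.5 - 3P = 967 + 2.5P; collecting terms, 16.5 = 5.5P and P* = 3.
Substitute back: Q* = 983.5 - 3(3) = 974.5.

P* = 3, Q* = 974.5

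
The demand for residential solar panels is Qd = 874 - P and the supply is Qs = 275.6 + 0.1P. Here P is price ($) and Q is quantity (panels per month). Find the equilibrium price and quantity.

P* = 544, Q* = 330

Set Qd = Qs: 874 - P = 275.6 + 0.1P, so 598.4 = 1.1P and P* = 544.
From the demand curve, Q* = 874 - 544 = 330.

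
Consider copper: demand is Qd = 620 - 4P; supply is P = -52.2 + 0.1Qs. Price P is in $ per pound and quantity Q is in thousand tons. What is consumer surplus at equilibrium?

Consumer surplus = 43808

In direct form, Qs = 522 + 10P.
Set Qd = Qs: 620 - 4P = 522 + 10P, so 98 = 14P and P* = 7.
Substitute back: Q* = 620 - 4(7) = 592.
Demand choke price (Qd = 0): P = 620/4 = 155. Consumer surplus = ½ × (155 - 7) × 592 = 43808.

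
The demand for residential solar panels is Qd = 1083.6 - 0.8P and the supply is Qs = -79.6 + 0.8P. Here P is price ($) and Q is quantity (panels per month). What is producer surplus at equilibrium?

The market clears where 1083.6 - 0.8P = -79.6 + 0.8P. Rearranging, 1.6P = 1163.2, hence P* = 727.
From the demand curve, Q* = 1083.6 - 0.8(727) = 502.
Supply choke price (Qs = 0): P = 99.5. Producer surplus = ½ × (727 - 99.5) × 502 = 157502.5.

Producer surplus = 157502.5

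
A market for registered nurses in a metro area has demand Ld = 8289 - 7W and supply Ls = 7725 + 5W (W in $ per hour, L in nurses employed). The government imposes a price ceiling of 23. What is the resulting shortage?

At W = 23: Ld = 8128 and Ls = 7840.
Shortage = Ld - Ls = 8128 - 7840 = 288.

Shortage = 288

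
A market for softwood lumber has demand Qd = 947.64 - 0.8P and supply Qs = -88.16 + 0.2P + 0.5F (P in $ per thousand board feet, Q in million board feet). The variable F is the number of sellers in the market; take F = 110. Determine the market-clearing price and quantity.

P* = 980.8, Q* = 163

With F = 110, supply is Qs = -33.16 + 0.2P.
Set Qd = Qs: 947.64 - 0.8P = -33.16 + 0.2P, so 980.8 = P and P* = 980.8.
Plugging P* into demand: Q* = 947.64 - 0.8(980.8) = 163.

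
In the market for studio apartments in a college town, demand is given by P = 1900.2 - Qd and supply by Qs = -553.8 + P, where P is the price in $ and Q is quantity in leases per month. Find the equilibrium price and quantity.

Rewriting in direct form: Qd = 1900.2 - P.
The market clears where 1900.2 - P = -553.8 + P. Rearranging, 2P = 2454, hence P* = 1227.
Substitute back: Q* = 1900.2 - 1227 = 673.2.

P* = 1227, Q* = 673.2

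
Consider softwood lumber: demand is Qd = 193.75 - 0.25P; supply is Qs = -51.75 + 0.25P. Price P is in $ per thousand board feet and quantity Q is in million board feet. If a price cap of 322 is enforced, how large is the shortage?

Shortage = 84.5

At P = 322: Qd = 113.25 and Qs = 28.75.
Shortage = Qd - Qs = 113.25 - 28.75 = 84.5.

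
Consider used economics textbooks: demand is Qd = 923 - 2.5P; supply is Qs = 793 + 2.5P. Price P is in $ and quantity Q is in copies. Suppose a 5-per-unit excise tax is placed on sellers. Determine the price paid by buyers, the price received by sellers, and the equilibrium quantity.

P_b = 28.5, P_s = 23.5, Q = 851.75

With a tax of 5 on sellers, they supply based on the net price P_s = P_b - 5, so Qs = 780.5 + 2.5P_b.
Set Qd = Qs: 923 - 2.5P_b = 780.5 + 2.5P_b, so 142.5 = 5P_b and P_b = 28.5.
So P_s = 23.5 and the quantity traded is Q = 923 - 2.5(28.5) = 851.75.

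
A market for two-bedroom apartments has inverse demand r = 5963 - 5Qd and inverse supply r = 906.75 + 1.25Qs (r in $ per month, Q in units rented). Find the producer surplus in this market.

Solving each curve for Q: Qd = 1192.6 - 0.2r and Qs = -725.4 + 0.8r.
The market clears where 1192.6 - 0.2r = -725.4 + 0.8r. Rearranging, r = 1918, hence r* = 1918.
Substitute back: Q* = 1192.6 - 0.2(1918) = 809.
Supply choke price (Qs = 0): r = 906.75. Producer surplus = ½ × (1918 - 906.75) × 809 = 409050.625.

Producer surplus = 409050.625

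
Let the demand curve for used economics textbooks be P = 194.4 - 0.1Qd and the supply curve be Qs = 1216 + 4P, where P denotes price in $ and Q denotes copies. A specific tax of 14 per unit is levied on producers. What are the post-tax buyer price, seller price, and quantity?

P_b = 56, P_s = 42, Q = 1384

Solving each curve for Q: Qd = 1944 - 10P.
With a tax of 14 on producers, they supply based on the net price P_s = P_b - 14, so Qs = 1160 + 4P_b.
Equate demand and the shifted supply: 1944 - 10P_b = 1160 + 4P_b, giving 14P_b = 784, so P_b = 56.
Then P_s = 56 - 14 = 42 and Q = 1944 - 10(56) = 1384.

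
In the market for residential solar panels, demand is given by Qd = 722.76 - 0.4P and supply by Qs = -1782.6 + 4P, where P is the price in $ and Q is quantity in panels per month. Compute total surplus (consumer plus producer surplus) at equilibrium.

Total surplus = 336909.375

Equating demand and supply, 722.76 - 0.4P = -1782.6 + 4P gives 4.4P = 2505.36, so P* = 569.4.
Substitute back: Q* = 722.76 - 0.4(569.4) = 495.
Demand choke price = 1806.9; supply choke price = 445.65. CS = ½(1806.9 - 569.4)(495) = 306281.25; PS = ½(569.4 - 445.65)(495) = 30628.125. Total surplus = 336909.375.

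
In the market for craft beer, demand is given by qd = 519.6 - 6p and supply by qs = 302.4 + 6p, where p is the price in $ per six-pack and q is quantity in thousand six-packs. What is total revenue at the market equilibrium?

Total revenue = 7439.1

The market clears where 519.6 - 6p = 302.4 + 6p. Rearranging, 12p = 217.2, hence p* = 18.1.
From the demand curve, q* = 519.6 - 6(18.1) = 411.
Total revenue = p* × q* = 18.1 × 411 = 7439.1.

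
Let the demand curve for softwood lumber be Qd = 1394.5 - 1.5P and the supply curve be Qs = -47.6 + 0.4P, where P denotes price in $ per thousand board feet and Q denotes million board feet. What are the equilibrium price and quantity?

At equilibrium Qd = Qs, so 1394.5 - 1.5P = -47.6 + 0.4P; collecting terms, 1442.1 = 1.9P and P* = 759.
From the demand curve, Q* = 1394.5 - 1.5(759) = 256.

P* = 759, Q* = 256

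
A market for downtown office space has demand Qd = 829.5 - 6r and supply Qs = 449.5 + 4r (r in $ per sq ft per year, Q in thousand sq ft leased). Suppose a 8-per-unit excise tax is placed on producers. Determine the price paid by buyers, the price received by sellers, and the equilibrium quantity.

Producers keep r_s = r_b - 8 per unit, so supply in terms of the buyer price is Qs = 417.5 + 4r_b.
Equate demand and the shifted supply: 829.5 - 6r_b = 417.5 + 4r_b, giving 10r_b = 412, so r_b = 41.2.
Then r_s = 41.2 - 8 = 33.2 and Q = 829.5 - 6(41.2) = 582.3.

r_b = 41.2, r_s = 33.2, Q = 582.3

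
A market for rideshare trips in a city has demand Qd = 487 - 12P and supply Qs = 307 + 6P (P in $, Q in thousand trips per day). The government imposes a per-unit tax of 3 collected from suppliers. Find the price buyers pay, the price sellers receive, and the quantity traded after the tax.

The tax drives a wedge P_b - P_s = 3. Substituting P_s = P_b - 3 into supply: Qs = 289 + 6P_b.
Equate demand and the shifted supply: 487 - 12P_b = 289 + 6P_b, giving 18P_b = 198, so P_b = 11.
Then P_s = 11 - 3 = 8 and Q = 487 - 12(11) = 355.

P_b = 11, P_s = 8, Q = 355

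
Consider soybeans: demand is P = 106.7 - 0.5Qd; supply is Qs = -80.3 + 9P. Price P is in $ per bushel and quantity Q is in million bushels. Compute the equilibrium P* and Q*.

P* = 26.7, Q* = 160

In direct form, Qd = 213.4 - 2P.
Equating demand and supply, 213.4 - 2P = -80.3 + 9P gives 11P = 293.7, so P* = 26.7.
From the demand curve, Q* = 213.4 - 2(26.7) = 160.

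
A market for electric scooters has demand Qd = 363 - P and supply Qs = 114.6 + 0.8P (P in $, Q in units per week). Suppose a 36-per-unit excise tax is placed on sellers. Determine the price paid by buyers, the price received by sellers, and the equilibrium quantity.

With a tax of 36 on sellers, they supply based on the net price P_s = P_b - 36, so Qs = 85.8 + 0.8P_b.
Set Qd = Qs: 363 - P_b = 85.8 + 0.8P_b, so 277.2 = 1.8P_b and P_b = 154.
Then P_s = 154 - 36 = 118 and Q = 363 - 154 = 209.

P_b = 154, P_s = 118, Q = 209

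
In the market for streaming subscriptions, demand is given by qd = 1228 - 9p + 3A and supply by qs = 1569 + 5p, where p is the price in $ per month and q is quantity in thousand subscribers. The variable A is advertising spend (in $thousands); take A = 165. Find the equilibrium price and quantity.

p* = 11, q* = 1624

With A = 165, demand is qd = 1723 - 9p.
At equilibrium qd = qs, so 1723 - 9p = 1569 + 5p; collecting terms, 154 = 14p and p* = 11.
Then q* = 1723 - 9(11) = 1624.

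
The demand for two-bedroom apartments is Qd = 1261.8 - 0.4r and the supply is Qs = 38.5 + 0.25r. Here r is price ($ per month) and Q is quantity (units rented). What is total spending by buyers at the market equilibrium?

Total spending by buyers = 957938

The market clears where 1261.8 - 0.4r = 38.5 + 0.25r. Rearranging, 0.65r = 1223.3, hence r* = 1882.
Substitute back: Q* = 1261.8 - 0.4(1882) = 509.
Total spending by buyers = r* × Q* = 1882 × 509 = 957938.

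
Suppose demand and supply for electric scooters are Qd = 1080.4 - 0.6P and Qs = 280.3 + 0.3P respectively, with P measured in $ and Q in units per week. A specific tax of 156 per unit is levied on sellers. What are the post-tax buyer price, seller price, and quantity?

The tax drives a wedge P_b - P_s = 156. Substituting P_s = P_b - 156 into supply: Qs = 233.5 + 0.3P_b.
Set Qd = Qs: 1080.4 - 0.6P_b = 233.5 + 0.3P_b, so 846.9 = 0.9P_b and P_b = 941.
So P_s = 785 and the quantity traded is Q = 1080.4 - 0.6(941) = 515.8.

P_b = 941, P_s = 785, Q = 515.8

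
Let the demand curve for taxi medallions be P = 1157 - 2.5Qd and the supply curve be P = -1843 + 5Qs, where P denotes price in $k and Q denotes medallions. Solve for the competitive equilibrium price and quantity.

Inverting to quantity form: Qd = 462.8 - 0.4P and Qs = 368.6 + 0.2P.
Set Qd = Qs: 462.8 - 0.4P = 368.6 + 0.2P, so 94.2 = 0.6P and P* = 157.
From the demand curve, Q* = 462.8 - 0.4(157) = 400.

P* = 157, Q* = 400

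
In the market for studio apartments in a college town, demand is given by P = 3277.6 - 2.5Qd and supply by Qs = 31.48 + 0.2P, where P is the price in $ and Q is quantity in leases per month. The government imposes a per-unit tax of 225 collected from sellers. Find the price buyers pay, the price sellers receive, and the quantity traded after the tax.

Solving each curve for Q: Qd = 1311.04 - 0.4P.
With a tax of 225 on sellers, they supply based on the net price P_s = P_b - 225, so Qs = -13.52 + 0.2P_b.
Set Qd = Qs: 1311.04 - 0.4P_b = -13.52 + 0.2P_b, so 1324.56 = 0.6P_b and P_b = 2207.6.
So P_s = 1982.6 and the quantity traded is Q = 1311.04 - 0.4(2207.6) = 428.

P_b = 2207.6, P_s = 1982.6, Q = 428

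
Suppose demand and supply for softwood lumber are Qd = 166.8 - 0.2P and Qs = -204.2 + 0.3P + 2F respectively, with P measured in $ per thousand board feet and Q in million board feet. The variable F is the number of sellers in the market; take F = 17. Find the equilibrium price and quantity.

P* = 674, Q* = 32

With F = 17, supply is Qs = -170.2 + 0.3P.
Equating demand and supply, 166.8 - 0.2P = -170.2 + 0.3P gives 0.5P = 337, so P* = 674.
Then Q* = 166.8 - 0.2(674) = 32.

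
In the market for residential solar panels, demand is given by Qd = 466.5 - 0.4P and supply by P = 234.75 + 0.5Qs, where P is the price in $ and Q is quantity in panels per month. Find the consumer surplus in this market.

Inverting to quantity form: Qs = -469.5 + 2P.
Set Qd = Qs: 466.5 - 0.4P = -469.5 + 2P, so 936 = 2.4P and P* = 390.
Substitute back: Q* = 466.5 - 0.4(390) = 310.5.
Demand choke price (Qd = 0): P = 466.5/0.4 = 1166.25. Consumer surplus = ½ × (1166.25 - 390) × 310.5 = 120512.8125.

Consumer surplus = 120512.8125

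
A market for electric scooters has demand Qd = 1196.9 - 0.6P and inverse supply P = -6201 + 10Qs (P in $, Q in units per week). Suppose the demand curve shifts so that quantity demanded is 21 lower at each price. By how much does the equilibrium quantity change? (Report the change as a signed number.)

Solving each curve for Q: Qs = 620.1 + 0.1P.
Set Qd = Qs: 1196.9 - 0.6P = 620.1 + 0.1P, so 576.8 = 0.7P and P* = 824.
Plugging P* into demand: Q* = 1196.9 - 0.6(824) = 702.5.
After the shift, demand is Qd = 1175.9 - 0.6P.
New equilibrium: 555.8 = 0.7P, so P = 794 and Q = 699.5.
ΔQ = 699.5 - 702.5 = -3.

ΔQ = -3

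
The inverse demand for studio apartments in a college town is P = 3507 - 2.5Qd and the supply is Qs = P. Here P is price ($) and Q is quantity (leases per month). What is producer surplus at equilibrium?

Producer surplus = 502002

In direct form, Qd = 1402.8 - 0.4P.
At equilibrium Qd = Qs, so 1402.8 - 0.4P = P; collecting terms, 1402.8 = 1.4P and P* = 1002.
Plugging P* into demand: Q* = 1402.8 - 0.4(1002) = 1002.
Supply choke price (Qs = 0): P = 0. Producer surplus = ½ × (1002 - 0) × 1002 = 502002.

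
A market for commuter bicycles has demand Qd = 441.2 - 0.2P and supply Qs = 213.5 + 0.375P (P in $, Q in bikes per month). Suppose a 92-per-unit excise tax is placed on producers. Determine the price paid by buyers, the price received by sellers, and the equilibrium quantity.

With a tax of 92 on producers, they supply based on the net price P_s = P_b - 92, so Qs = 179 + 0.375P_b.
Equate demand and the shifted supply: 441.2 - 0.2P_b = 179 + 0.375P_b, giving 0.575P_b = 262.2, so P_b = 456.
So P_s = 364 and the quantity traded is Q = 441.2 - 0.2(456) = 350.

P_b = 456, P_s = 364, Q = 350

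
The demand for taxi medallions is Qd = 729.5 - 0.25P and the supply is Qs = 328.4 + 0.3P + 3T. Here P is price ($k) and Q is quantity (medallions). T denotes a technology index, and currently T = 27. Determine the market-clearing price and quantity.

P* = 582, Q* = 584

With T = 27, supply is Qs = 409.4 + 0.3P.
At equilibrium Qd = Qs, so 729.5 - 0.25P = 409.4 + 0.3P; collecting terms, 320.1 = 0.55P and P* = 582.
Plugging P* into demand: Q* = 729.5 - 0.25(582) = 584.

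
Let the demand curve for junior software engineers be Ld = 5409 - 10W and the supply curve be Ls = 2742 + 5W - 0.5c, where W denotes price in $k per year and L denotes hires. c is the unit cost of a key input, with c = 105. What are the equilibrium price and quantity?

With c = 105, supply is Ls = 2689.5 + 5W.
The market clears where 5409 - 10W = 2689.5 + 5W. Rearranging, 15W = 2719.5, hence W* = 181.3.
Substitute back: L* = 5409 - 10(181.3) = 3596.

W* = 181.3, L* = 3596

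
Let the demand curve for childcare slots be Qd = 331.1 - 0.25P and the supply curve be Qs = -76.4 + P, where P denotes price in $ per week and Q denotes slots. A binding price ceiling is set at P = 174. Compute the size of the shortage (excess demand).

Shortage = 190

At P = 174: Qd = 287.6 and Qs = 97.6.
Shortage = Qd - Qs = 287.6 - 97.6 = 190.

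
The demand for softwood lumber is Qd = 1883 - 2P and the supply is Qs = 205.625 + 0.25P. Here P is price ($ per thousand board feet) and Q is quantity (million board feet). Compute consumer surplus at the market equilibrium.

Consumer surplus = 38416

The market clears where 1883 - 2P = 205.625 + 0.25P. Rearranging, 2.25P = 1677.375, hence P* = 745.5.
Substitute back: Q* = 1883 - 2(745.5) = 392.
Demand choke price (Qd = 0): P = 1883/2 = 941.5. Consumer surplus = ½ × (941.5 - 745.5) × 392 = 38416.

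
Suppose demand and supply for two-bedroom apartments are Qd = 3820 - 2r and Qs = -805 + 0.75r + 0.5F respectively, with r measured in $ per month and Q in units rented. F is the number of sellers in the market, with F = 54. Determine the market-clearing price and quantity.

With F = 54, supply is Qs = -778 + 0.75r.
At equilibrium Qd = Qs, so 3820 - 2r = -778 + 0.75r; collecting terms, 4598 = 2.75r and r* = 1672.
From the demand curve, Q* = 3820 - 2(1672) = 476.

r* = 1672, Q* = 476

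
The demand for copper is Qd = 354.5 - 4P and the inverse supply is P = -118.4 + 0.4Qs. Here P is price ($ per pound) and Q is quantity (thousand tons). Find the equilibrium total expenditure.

Rewriting in direct form: Qs = 296 + 2.5P.
Equating demand and supply, 354.5 - 4P = 296 + 2.5P gives 6.5P = 58.5, so P* = 9.
Substitute back: Q* = 354.5 - 4(9) = 318.5.
Total expenditure = P* × Q* = 9 × 318.5 = 2866.5.

Total expenditure = 2866.5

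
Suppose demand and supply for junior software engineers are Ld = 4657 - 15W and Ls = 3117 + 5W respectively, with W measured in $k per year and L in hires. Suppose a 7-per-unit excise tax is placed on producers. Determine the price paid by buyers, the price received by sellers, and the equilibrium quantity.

W_b = 78.75, W_s = 71.75, L = 3475.75

Producers keep W_s = W_b - 7 per unit, so supply in terms of the buyer price is Ls = 3082 + 5W_b.
Market clearing requires 4657 - 15W_b = 3082 + 5W_b; hence 1575 = 20W_b and W_b = 78.75.
So W_s = 71.75 and the quantity traded is L = 4657 - 15(78.75) = 3475.75.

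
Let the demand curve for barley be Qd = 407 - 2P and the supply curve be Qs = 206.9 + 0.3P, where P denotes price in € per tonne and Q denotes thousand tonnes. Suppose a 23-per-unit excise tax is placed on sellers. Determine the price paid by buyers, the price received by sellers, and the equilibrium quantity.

P_b = 90, P_s = 67, Q = 227

With a tax of 23 on sellers, they supply based on the net price P_s = P_b - 23, so Qs = 200 + 0.3P_b.
Equate demand and the shifted supply: 407 - 2P_b = 200 + 0.3P_b, giving 2.3P_b = 207, so P_b = 90.
So P_s = 67 and the quantity traded is Q = 407 - 2(90) = 227.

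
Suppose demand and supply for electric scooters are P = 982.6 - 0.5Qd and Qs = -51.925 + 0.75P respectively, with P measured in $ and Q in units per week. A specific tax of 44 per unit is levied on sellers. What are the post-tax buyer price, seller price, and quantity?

P_b = 745.5, P_s = 701.5, Q = 474.2

Rewriting in direct form: Qd = 1965.2 - 2P.
With a tax of 44 on sellers, they supply based on the net price P_s = P_b - 44, so Qs = -84.925 + 0.75P_b.
Market clearing requires 1965.2 - 2P_b = -84.925 + 0.75P_b; hence 2050.125 = 2.75P_b and P_b = 745.5.
Then P_s = 745.5 - 44 = 701.5 and Q = 1965.2 - 2(745.5) = 474.2.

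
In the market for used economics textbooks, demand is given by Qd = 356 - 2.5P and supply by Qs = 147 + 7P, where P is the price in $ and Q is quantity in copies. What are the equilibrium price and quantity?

P* = 22, Q* = 301

The market clears where 356 - 2.5P = 147 + 7P. Rearranging, 9.5P = 209, hence P* = 22.
Substitute back: Q* = 356 - 2.5(22) = 301.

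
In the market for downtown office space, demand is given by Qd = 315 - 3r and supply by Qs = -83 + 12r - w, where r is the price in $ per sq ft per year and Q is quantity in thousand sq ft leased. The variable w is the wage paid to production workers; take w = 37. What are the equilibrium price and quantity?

With w = 37, supply is Qs = -120 + 12r.
At equilibrium Qd = Qs, so 315 - 3r = -120 + 12r; collecting terms, 435 = 15r and r* = 29.
From the demand curve, Q* = 315 - 3(29) = 228.

r* = 29, Q* = 228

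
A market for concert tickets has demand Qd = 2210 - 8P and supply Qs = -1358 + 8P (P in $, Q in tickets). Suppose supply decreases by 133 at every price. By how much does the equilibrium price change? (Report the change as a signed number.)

ΔP = 8.3125

Equating demand and supply, 2210 - 8P = -1358 + 8P gives 16P = 3568, so P* = 223.
Then Q* = 2210 - 8(223) = 426.
After the shift, supply is Qs = -1491 + 8P.
New equilibrium: 3701 = 16P, so P = 231.3125 and Q = 359.5.
ΔP = 231.3125 - 223 = 8.3125.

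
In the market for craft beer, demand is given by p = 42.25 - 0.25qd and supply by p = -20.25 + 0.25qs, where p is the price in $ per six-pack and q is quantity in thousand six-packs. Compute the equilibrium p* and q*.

Solving each curve for q: qd = 169 - 4p and qs = 81 + 4p.
Equating demand and supply, 169 - 4p = 81 + 4p gives 8p = 88, so p* = 11.
Plugging p* into demand: q* = 169 - 4(11) = 125.

p* = 11, q* = 125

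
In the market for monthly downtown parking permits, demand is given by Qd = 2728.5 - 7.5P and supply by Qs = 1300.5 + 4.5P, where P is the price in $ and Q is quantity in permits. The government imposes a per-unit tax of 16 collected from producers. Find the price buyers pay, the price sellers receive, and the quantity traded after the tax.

P_b = 125, P_s = 109, Q = 1791

Producers keep P_s = P_b - 16 per unit, so supply in terms of the buyer price is Qs = 1228.5 + 4.5P_b.
Market clearing requires 2728.5 - 7.5P_b = 1228.5 + 4.5P_b; hence 1500 = 12P_b and P_b = 125.
So P_s = 109 and the quantity traded is Q = 2728.5 - 7.5(125) = 1791.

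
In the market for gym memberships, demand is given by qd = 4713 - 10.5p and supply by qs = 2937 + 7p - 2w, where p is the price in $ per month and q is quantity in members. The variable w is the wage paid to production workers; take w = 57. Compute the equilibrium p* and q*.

p* = 108, q* = 3579

With w = 57, supply is qs = 2823 + 7p.
Set qd = qs: 4713 - 10.5p = 2823 + 7p, so 1890 = 17.5p and p* = 108.
Plugging p* into demand: q* = 4713 - 10.5(108) = 3579.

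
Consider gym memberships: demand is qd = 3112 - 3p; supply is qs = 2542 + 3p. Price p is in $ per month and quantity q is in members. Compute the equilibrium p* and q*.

The market clears where 3112 - 3p = 2542 + 3p. Rearranging, 6p = 570, hence p* = 95.
Substitute back: q* = 3112 - 3(95) = 2827.

p* = 95, q* = 2827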